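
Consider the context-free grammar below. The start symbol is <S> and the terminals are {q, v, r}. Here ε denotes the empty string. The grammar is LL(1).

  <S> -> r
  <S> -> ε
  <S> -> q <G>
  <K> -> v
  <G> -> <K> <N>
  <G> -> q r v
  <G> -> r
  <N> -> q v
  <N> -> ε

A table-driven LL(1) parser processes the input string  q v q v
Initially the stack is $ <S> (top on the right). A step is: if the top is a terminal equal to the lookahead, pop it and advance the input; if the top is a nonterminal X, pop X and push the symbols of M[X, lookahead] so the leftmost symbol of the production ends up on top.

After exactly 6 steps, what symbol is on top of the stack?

q

step 1: stack=$ <S>  input=q v q v $  — expand <S> -> q <G>
step 2: stack=$ <G> q  input=q v q v $  — match q
step 3: stack=$ <G>  input=v q v $  — expand <G> -> <K> <N>
step 4: stack=$ <N> <K>  input=v q v $  — expand <K> -> v
step 5: stack=$ <N> v  input=v q v $  — match v
step 6: stack=$ <N>  input=q v $  — expand <N> -> q v
Stack after step 6: $ v q (top = q).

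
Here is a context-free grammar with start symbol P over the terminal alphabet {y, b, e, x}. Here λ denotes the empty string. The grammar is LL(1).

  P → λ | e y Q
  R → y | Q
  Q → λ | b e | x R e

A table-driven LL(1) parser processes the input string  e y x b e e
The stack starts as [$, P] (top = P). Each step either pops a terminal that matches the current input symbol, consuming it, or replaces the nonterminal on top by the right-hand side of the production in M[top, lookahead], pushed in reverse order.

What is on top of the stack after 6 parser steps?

Q

     Stack    Input          Action
  1  $ P      e y x b e e $  expand P → e y Q
  2  $ Q y e  e y x b e e $  match e
  3  $ Q y    y x b e e $    match y
  4  $ Q      x b e e $      expand Q → x R e
  5  $ e R x  x b e e $      match x
  6  $ e R    b e e $        expand R → Q
Stack after step 6: $ e Q (top = Q).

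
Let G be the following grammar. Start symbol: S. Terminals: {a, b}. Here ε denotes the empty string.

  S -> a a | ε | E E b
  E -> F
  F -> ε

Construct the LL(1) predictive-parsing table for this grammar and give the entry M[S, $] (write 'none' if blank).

FIRST(F) = {ε}
FIRST(E) = {ε}  (via F)
FIRST(S) = {ε, a, b}  (via E E b)
FOLLOW(S) includes $ since S is the start symbol.
FOLLOW(S): S appears on no right-hand side. Thus FOLLOW(S) = {$}.
For S -> a a: FIRST(a a) = {a}, so it goes in M[S, t] for t ∈ {a}.
For S -> ε: FIRST(ε) = {ε}, so it goes in M[S, t] for t ∈ {}; since ε ∈ FIRST, also for every t ∈ FOLLOW(S) = {$}.
For S -> E E b: FIRST(E E b) = {b}, so it goes in M[S, t] for t ∈ {b}.

S -> ε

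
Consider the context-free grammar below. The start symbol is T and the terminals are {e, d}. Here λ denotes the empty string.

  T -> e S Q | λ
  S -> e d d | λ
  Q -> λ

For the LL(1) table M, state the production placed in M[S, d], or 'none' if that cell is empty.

none

FIRST(T) = {λ, e}
FIRST(S) = {λ, e}
FIRST(Q) = {λ}
FOLLOW(T) includes $ since T is the start symbol.
FOLLOW(T): T appears on no right-hand side. Thus FOLLOW(T) = {$}.
FOLLOW(S): in T->e S Q, S is followed by Q with FIRST {λ}; in T->e S Q, the suffix after S is nullable, so FOLLOW(S) ⊇ FOLLOW(T) = {$}. Thus FOLLOW(S) = {$}.
For S -> e d d: FIRST(e d d) = {e}, so it goes in M[S, t] for t ∈ {e}.
For S -> λ: FIRST(λ) = {λ}, so it goes in M[S, t] for t ∈ {}; since λ ∈ FIRST, also for every t ∈ FOLLOW(S) = {$}.
None of these place a production in M[S, d].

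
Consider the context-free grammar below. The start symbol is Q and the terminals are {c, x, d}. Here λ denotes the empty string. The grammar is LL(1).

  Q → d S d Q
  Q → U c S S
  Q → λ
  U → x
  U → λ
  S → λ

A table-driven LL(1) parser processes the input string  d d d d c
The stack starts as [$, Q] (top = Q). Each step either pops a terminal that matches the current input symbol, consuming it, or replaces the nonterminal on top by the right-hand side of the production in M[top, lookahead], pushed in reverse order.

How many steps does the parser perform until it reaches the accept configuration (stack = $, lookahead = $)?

13

      Stack      Input        Action
   1  $ Q        d d d d c $  expand Q → d S d Q
   2  $ Q d S d  d d d d c $  match d
   3  $ Q d S    d d d c $    expand S → λ
   4  $ Q d      d d d c $    match d
   5  $ Q        d d c $      expand Q → d S d Q
   6  $ Q d S d  d d c $      match d
   7  $ Q d S    d c $        expand S → λ
   8  $ Q d      d c $        match d
   9  $ Q        c $          expand Q → U c S S
  10  $ S S c U  c $          expand U → λ
  11  $ S S c    c $          match c
  12  $ S S      $            expand S → λ
  13  $ S        $            expand S → λ
Accept reached after 13 steps.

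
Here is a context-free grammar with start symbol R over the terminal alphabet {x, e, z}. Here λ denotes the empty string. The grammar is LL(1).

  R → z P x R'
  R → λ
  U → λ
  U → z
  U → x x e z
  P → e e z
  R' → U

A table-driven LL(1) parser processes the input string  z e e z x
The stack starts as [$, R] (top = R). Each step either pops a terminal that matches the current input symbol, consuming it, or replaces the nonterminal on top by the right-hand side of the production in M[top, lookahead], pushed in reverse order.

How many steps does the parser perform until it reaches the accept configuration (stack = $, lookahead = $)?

9

step 1: stack=$ R  input=z e e z x $  — expand R → z P x R'
step 2: stack=$ R' x P z  input=z e e z x $  — match z
step 3: stack=$ R' x P  input=e e z x $  — expand P → e e z
step 4: stack=$ R' x z e e  input=e e z x $  — match e
step 5: stack=$ R' x z e  input=e z x $  — match e
step 6: stack=$ R' x z  input=z x $  — match z
step 7: stack=$ R' x  input=x $  — match x
step 8: stack=$ R'  input=$  — expand R' → U
step 9: stack=$ U  input=$  — expand U → λ
Accept reached after 9 steps.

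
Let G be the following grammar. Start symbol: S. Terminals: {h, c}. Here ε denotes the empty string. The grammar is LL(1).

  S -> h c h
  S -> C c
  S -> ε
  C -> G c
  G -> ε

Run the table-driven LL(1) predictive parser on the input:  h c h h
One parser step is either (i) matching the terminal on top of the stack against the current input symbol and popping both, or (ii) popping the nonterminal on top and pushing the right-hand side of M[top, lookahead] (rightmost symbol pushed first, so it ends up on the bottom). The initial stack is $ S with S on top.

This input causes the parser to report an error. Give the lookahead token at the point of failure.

h

step 1: stack=$ S  input=h c h h $  — expand S -> h c h
step 2: stack=$ h c h  input=h c h h $  — match h
step 3: stack=$ h c  input=c h h $  — match c
step 4: stack=$ h  input=h h $  — match h
step 5: stack=$  input=h $  — error: stack empty but input remains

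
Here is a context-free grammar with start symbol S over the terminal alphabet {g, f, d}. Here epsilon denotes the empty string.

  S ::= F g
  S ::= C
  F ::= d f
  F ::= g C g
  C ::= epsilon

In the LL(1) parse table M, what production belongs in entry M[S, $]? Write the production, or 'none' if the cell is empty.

S ::= C

FIRST(F): from F::=d f we get {d}; from F::=g C g we get {g}. So FIRST(F) = {d, g}.
FIRST(C): from C::=epsilon we get {epsilon}. So FIRST(C) = {epsilon}.
FIRST(S): from S::=F g we get {d, g}; from S::=C we get {epsilon}. So FIRST(S) = {epsilon, d, g}.
FOLLOW(S) includes $ since S is the start symbol.
FOLLOW(S): S appears on no right-hand side. Thus FOLLOW(S) = {$}.
For S ::= F g: FIRST(F g) = {d, g}, so it goes in M[S, t] for t ∈ {d, g}.
For S ::= C: FIRST(C) = {epsilon}, so it goes in M[S, t] for t ∈ {}; since epsilon ∈ FIRST, also for every t ∈ FOLLOW(S) = {$}.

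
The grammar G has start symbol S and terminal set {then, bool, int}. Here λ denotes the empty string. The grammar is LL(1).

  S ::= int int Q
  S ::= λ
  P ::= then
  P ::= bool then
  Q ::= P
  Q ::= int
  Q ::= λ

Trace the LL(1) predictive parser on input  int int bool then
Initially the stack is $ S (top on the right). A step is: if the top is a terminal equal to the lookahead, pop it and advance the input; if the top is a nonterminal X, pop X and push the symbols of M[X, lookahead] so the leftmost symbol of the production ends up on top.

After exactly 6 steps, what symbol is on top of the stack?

then

step 1: stack=$ S  input=int int bool then $  — expand S ::= int int Q
step 2: stack=$ Q int int  input=int int bool then $  — match int
step 3: stack=$ Q int  input=int bool then $  — match int
step 4: stack=$ Q  input=bool then $  — expand Q ::= P
step 5: stack=$ P  input=bool then $  — expand P ::= bool then
step 6: stack=$ then bool  input=bool then $  — match bool
Stack after step 6: $ then (top = then).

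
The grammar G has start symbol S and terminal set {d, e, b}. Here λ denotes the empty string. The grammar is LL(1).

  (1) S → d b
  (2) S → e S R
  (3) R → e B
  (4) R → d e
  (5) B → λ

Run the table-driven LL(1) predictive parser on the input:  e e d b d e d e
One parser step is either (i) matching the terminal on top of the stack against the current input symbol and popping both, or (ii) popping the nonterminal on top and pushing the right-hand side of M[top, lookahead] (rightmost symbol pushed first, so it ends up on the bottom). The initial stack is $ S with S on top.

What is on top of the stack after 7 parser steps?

     Stack      Input              Action
  1  $ S        e e d b d e d e $  expand S → e S R
  2  $ R S e    e e d b d e d e $  match e
  3  $ R S      e d b d e d e $    expand S → e S R
  4  $ R R S e  e d b d e d e $    match e
  5  $ R R S    d b d e d e $      expand S → d b
  6  $ R R b d  d b d e d e $      match d
  7  $ R R b    b d e d e $        match b
Stack after step 7: $ R R (top = R).

R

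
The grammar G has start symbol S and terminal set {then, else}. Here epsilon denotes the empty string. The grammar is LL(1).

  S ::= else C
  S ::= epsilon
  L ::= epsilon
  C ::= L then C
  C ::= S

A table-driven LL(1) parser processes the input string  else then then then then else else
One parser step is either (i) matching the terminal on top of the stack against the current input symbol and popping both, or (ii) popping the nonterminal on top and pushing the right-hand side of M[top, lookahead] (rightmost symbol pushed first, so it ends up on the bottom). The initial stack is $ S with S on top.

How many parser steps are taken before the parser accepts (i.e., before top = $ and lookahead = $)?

step 1: stack=$ S  input=else then then then then else else $  — expand S ::= else C
step 2: stack=$ C else  input=else then then then then else else $  — match else
step 3: stack=$ C  input=then then then then else else $  — expand C ::= L then C
step 4: stack=$ C then L  input=then then then then else else $  — expand L ::= epsilon
step 5: stack=$ C then  input=then then then then else else $  — match then
step 6: stack=$ C  input=then then then else else $  — expand C ::= L then C
step 7: stack=$ C then L  input=then then then else else $  — expand L ::= epsilon
step 8: stack=$ C then  input=then then then else else $  — match then
step 9: stack=$ C  input=then then else else $  — expand C ::= L then C
step 10: stack=$ C then L  input=then then else else $  — expand L ::= epsilon
step 11: stack=$ C then  input=then then else else $  — match then
step 12: stack=$ C  input=then else else $  — expand C ::= L then C
step 13: stack=$ C then L  input=then else else $  — expand L ::= epsilon
step 14: stack=$ C then  input=then else else $  — match then
step 15: stack=$ C  input=else else $  — expand C ::= S
step 16: stack=$ S  input=else else $  — expand S ::= else C
step 17: stack=$ C else  input=else else $  — match else
step 18: stack=$ C  input=else $  — expand C ::= S
step 19: stack=$ S  input=else $  — expand S ::= else C
step 20: stack=$ C else  input=else $  — match else
step 21: stack=$ C  input=$  — expand C ::= S
step 22: stack=$ S  input=$  — expand S ::= epsilon
Accept reached after 22 steps.

22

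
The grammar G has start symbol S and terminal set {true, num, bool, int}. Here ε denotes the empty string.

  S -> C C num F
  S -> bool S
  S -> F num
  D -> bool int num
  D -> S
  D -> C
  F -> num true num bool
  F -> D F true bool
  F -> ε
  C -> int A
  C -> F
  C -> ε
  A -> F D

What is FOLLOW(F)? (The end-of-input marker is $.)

FIRST(S) = {bool, int, num, true}  (via C C num F, F num)
FIRST(D) = {ε, bool, int, num, true}  (via S, C)
FIRST(F) = {ε, bool, int, num, true}  (via D F true bool)
FIRST(C) = {ε, bool, int, num, true}  (via F)
FIRST(A) = {ε, bool, int, num, true}  (via F D)
FOLLOW(S) includes $ since S is the start symbol.
FOLLOW(S): in S->bool S, the suffix after S is empty (adds nothing new); in D->S, the suffix after S is empty, so FOLLOW(S) ⊇ FOLLOW(D) = {bool, int, num, true}. Thus FOLLOW(S) = {$, bool, int, num, true}.
FOLLOW(D): in F->D F true bool, D is followed by F true bool with FIRST {bool, int, num, true}; in A->F D, the suffix after D is empty, so FOLLOW(D) ⊇ FOLLOW(A) = {bool, int, num, true}. Thus FOLLOW(D) = {bool, int, num, true}.
FOLLOW(C): in S->C C num F (occurrence 1), C is followed by C num F with FIRST {bool, int, num, true}; in S->C C num F (occurrence 2), C is followed by num F with FIRST {num}; in D->C, the suffix after C is empty, so FOLLOW(C) ⊇ FOLLOW(D) = {bool, int, num, true}. Thus FOLLOW(C) = {bool, int, num, true}.
FOLLOW(A): in C->int A, the suffix after A is empty, so FOLLOW(A) ⊇ FOLLOW(C) = {bool, int, num, true}. Thus FOLLOW(A) = {bool, int, num, true}.
FOLLOW(F): in S->C C num F, the suffix after F is empty, so FOLLOW(F) ⊇ FOLLOW(S) = {$, bool, int, num, true}; in S->F num, F is followed by num with FIRST {num}; in F->D F true bool, F is followed by true bool with FIRST {true}; in C->F, the suffix after F is empty, so FOLLOW(F) ⊇ FOLLOW(C) = {bool, int, num, true}; in A->F D, F is followed by D with FIRST {ε, bool, int, num, true}; in A->F D, the suffix after F is nullable, so FOLLOW(F) ⊇ FOLLOW(A) = {bool, int, num, true}. Thus FOLLOW(F) = {$, bool, int, num, true}.

{$, bool, int, num, true}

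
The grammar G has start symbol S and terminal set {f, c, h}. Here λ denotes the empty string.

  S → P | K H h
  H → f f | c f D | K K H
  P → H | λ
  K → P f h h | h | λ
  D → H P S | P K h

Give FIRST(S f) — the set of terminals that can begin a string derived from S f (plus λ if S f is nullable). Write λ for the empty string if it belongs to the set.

{c, f, h}

FIRST(S): from S→P we get {λ, c, f, h}; from S→K H h we get {c, f, h}. So FIRST(S) = {λ, c, f, h}.
FIRST(H): from H→f f we get {f}; from H→c f D we get {c}; from H→K K H we get {c, f, h}. So FIRST(H) = {c, f, h}.
FIRST(P): from P→H we get {c, f, h}; from P→λ we get {λ}. So FIRST(P) = {λ, c, f, h}.
FIRST(K): from K→P f h h we get {c, f, h}; from K→h we get {h}; from K→λ we get {λ}. So FIRST(K) = {λ, c, f, h}.
FIRST(D): from D→H P S we get {c, f, h}; from D→P K h we get {c, f, h}. So FIRST(D) = {c, f, h}.
FIRST(S f): take FIRST of each symbol in turn, carrying on past any symbol whose FIRST contains λ; result {c, f, h}.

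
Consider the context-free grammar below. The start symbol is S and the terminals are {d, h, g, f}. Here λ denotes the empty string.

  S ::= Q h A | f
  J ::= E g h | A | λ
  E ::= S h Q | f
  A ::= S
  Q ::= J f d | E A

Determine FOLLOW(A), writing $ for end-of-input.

FIRST(S): from S::=Q h A we get {f}; from S::=f we get {f}. So FIRST(S) = {f}.
FIRST(E): from E::=S h Q we get {f}; from E::=f we get {f}. So FIRST(E) = {f}.
FIRST(A): from A::=S we get {f}. So FIRST(A) = {f}.
FIRST(J): from J::=E g h we get {f}; from J::=A we get {f}; from J::=λ we get {λ}. So FIRST(J) = {λ, f}.
FIRST(Q): from Q::=J f d we get {f}; from Q::=E A we get {f}. So FIRST(Q) = {f}.
FOLLOW(S) includes $ since S is the start symbol.
FOLLOW(J): in Q::=J f d, J is followed by f d with FIRST {f}. Thus FOLLOW(J) = {f}.
FOLLOW(E): in J::=E g h, E is followed by g h with FIRST {g}; in Q::=E A, E is followed by A with FIRST {f}. Thus FOLLOW(E) = {f, g}.
FOLLOW(Q): in S::=Q h A, Q is followed by h A with FIRST {h}; in E::=S h Q, the suffix after Q is empty, so FOLLOW(Q) ⊇ FOLLOW(E) = {f, g}. Thus FOLLOW(Q) = {f, g, h}.
FOLLOW(S): in E::=S h Q, S is followed by h Q with FIRST {h}; in A::=S, the suffix after S is empty, so FOLLOW(S) ⊇ FOLLOW(A) = {$, f, g, h}. Thus FOLLOW(S) = {$, f, g, h}.
FOLLOW(A): in S::=Q h A, the suffix after A is empty, so FOLLOW(A) ⊇ FOLLOW(S) = {$, f, g, h}; in J::=A, the suffix after A is empty, so FOLLOW(A) ⊇ FOLLOW(J) = {f}; in Q::=E A, the suffix after A is empty, so FOLLOW(A) ⊇ FOLLOW(Q) = {f, g, h}. Thus FOLLOW(A) = {$, f, g, h}.

{$, f, g, h}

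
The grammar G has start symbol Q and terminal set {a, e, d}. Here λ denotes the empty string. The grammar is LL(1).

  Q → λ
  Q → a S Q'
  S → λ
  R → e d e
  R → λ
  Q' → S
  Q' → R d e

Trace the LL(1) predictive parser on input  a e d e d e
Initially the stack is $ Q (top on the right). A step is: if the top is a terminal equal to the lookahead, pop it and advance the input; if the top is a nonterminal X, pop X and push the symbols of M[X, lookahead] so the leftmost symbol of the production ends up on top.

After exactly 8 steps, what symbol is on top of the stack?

d

     Stack        Input          Action
  1  $ Q          a e d e d e $  expand Q → a S Q'
  2  $ Q' S a     a e d e d e $  match a
  3  $ Q' S       e d e d e $    expand S → λ
  4  $ Q'         e d e d e $    expand Q' → R d e
  5  $ e d R      e d e d e $    expand R → e d e
  6  $ e d e d e  e d e d e $    match e
  7  $ e d e d    d e d e $      match d
  8  $ e d e      e d e $        match e
Stack after step 8: $ e d (top = d).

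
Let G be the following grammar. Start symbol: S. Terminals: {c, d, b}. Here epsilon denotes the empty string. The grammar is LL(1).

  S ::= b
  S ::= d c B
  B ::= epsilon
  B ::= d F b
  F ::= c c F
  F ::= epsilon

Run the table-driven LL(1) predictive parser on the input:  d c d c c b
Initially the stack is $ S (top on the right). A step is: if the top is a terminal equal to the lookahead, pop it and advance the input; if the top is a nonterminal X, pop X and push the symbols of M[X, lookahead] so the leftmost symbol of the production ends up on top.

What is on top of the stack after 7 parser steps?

c

     Stack      Input          Action
  1  $ S        d c d c c b $  expand S ::= d c B
  2  $ B c d    d c d c c b $  match d
  3  $ B c      c d c c b $    match c
  4  $ B        d c c b $      expand B ::= d F b
  5  $ b F d    d c c b $      match d
  6  $ b F      c c b $        expand F ::= c c F
  7  $ b F c c  c c b $        match c
Stack after step 7: $ b F c (top = c).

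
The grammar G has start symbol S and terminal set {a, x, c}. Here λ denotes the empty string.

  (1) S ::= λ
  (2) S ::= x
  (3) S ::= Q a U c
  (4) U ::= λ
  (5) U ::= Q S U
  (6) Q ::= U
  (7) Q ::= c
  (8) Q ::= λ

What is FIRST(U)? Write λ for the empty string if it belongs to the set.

{λ, a, c, x}

FIRST(S) = {λ, a, c, x}  (via Q a U c)
FIRST(U) = {λ, a, c, x}  (via Q S U)
FIRST(Q) = {λ, a, c, x}  (via U)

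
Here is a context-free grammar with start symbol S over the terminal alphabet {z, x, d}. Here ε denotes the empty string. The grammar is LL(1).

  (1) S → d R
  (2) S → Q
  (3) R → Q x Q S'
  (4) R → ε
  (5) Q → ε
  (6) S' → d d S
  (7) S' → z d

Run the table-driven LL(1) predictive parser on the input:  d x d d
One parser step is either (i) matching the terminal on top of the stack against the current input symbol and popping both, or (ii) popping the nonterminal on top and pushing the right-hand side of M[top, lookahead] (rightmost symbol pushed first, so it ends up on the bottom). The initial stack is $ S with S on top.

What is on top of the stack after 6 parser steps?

S'

     Stack       Input      Action
  1  $ S         d x d d $  expand S → d R
  2  $ R d       d x d d $  match d
  3  $ R         x d d $    expand R → Q x Q S'
  4  $ S' Q x Q  x d d $    expand Q → ε
  5  $ S' Q x    x d d $    match x
  6  $ S' Q      d d $      expand Q → ε
Stack after step 6: $ S' (top = S').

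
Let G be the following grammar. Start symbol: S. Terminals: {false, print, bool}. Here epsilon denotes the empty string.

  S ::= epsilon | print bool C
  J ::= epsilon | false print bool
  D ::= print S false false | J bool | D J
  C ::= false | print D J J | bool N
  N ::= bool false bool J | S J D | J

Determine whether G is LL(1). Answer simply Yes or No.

FIRST(S) = {epsilon, print}
FIRST(J) = {epsilon, false}
FIRST(D) = {bool, false, print}
FIRST(C) = {bool, false, print}
FIRST(N) = {epsilon, bool, false, print}
FOLLOW(S) = {$, bool, false, print}
FOLLOW(J) = {$, bool, false, print}
FOLLOW(D) = {$, bool, false, print}
FOLLOW(C) = {$, bool, false, print}
FOLLOW(N) = {$, bool, false, print}
Cell M[D, bool] receives both D ::= J bool and D ::= D J — the grammar is not LL(1).

No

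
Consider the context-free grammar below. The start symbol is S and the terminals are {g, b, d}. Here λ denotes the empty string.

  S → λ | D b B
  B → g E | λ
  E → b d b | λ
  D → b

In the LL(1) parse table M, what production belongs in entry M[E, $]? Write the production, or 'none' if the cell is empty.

FIRST(B): from B→g E we get {g}; from B→λ we get {λ}. So FIRST(B) = {λ, g}.
FIRST(E): from E→b d b we get {b}; from E→λ we get {λ}. So FIRST(E) = {λ, b}.
FIRST(D): from D→b we get {b}. So FIRST(D) = {b}.
FIRST(S): from S→λ we get {λ}; from S→D b B we get {b}. So FIRST(S) = {λ, b}.
FOLLOW(S) includes $ since S is the start symbol.
FOLLOW(B): in S→D b B, the suffix after B is empty, so FOLLOW(B) ⊇ FOLLOW(S) = {$}. Thus FOLLOW(B) = {$}.
FOLLOW(E): in B→g E, the suffix after E is empty, so FOLLOW(E) ⊇ FOLLOW(B) = {$}. Thus FOLLOW(E) = {$}.
For E → b d b: FIRST(b d b) = {b}, so it goes in M[E, t] for t ∈ {b}.
For E → λ: FIRST(λ) = {λ}, so it goes in M[E, t] for t ∈ {}; since λ ∈ FIRST, also for every t ∈ FOLLOW(E) = {$}.

E → λ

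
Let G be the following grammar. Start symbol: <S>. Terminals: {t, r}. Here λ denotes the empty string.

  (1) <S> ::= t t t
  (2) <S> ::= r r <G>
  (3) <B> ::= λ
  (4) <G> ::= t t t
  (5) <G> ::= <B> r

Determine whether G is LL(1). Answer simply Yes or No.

FIRST(<S>) = {r, t}
FIRST(<B>) = {λ}
FIRST(<G>) = {r, t}
FOLLOW(<S>) = {$}
FOLLOW(<B>) = {r}
FOLLOW(<G>) = {$}
Each cell of M receives at most one production.

Yes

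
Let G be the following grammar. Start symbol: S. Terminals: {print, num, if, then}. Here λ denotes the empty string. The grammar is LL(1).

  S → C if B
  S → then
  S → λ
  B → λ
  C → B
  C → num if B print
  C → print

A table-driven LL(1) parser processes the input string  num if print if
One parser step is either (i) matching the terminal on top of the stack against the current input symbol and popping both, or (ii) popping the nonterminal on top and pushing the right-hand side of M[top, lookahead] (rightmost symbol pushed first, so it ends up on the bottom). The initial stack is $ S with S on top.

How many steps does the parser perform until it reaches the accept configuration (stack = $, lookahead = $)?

8

step 1: stack=$ S  input=num if print if $  — expand S → C if B
step 2: stack=$ B if C  input=num if print if $  — expand C → num if B print
step 3: stack=$ B if print B if num  input=num if print if $  — match num
step 4: stack=$ B if print B if  input=if print if $  — match if
step 5: stack=$ B if print B  input=print if $  — expand B → λ
step 6: stack=$ B if print  input=print if $  — match print
step 7: stack=$ B if  input=if $  — match if
step 8: stack=$ B  input=$  — expand B → λ
Accept reached after 8 steps.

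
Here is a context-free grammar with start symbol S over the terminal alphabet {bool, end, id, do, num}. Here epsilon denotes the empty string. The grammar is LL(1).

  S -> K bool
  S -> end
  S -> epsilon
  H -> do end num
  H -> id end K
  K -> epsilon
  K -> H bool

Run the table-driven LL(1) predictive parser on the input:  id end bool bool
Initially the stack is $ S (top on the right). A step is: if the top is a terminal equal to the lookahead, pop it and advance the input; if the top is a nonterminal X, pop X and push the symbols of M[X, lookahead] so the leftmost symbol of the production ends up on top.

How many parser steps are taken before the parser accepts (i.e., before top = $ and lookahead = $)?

8

     Stack                 Input               Action
  1  $ S                   id end bool bool $  expand S -> K bool
  2  $ bool K              id end bool bool $  expand K -> H bool
  3  $ bool bool H         id end bool bool $  expand H -> id end K
  4  $ bool bool K end id  id end bool bool $  match id
  5  $ bool bool K end     end bool bool $     match end
  6  $ bool bool K         bool bool $         expand K -> epsilon
  7  $ bool bool           bool bool $         match bool
  8  $ bool                bool $              match bool
Accept reached after 8 steps.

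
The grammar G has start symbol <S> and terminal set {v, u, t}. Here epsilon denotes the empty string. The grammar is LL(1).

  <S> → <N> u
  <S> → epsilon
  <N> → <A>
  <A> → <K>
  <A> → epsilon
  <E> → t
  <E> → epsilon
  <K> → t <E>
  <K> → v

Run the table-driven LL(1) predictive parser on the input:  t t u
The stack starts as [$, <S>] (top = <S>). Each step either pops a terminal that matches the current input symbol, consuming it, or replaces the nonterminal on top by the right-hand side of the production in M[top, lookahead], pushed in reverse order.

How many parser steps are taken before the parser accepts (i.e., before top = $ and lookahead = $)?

step 1: stack=$ <S>  input=t t u $  — expand <S> → <N> u
step 2: stack=$ u <N>  input=t t u $  — expand <N> → <A>
step 3: stack=$ u <A>  input=t t u $  — expand <A> → <K>
step 4: stack=$ u <K>  input=t t u $  — expand <K> → t <E>
step 5: stack=$ u <E> t  input=t t u $  — match t
step 6: stack=$ u <E>  input=t u $  — expand <E> → t
step 7: stack=$ u t  input=t u $  — match t
step 8: stack=$ u  input=u $  — match u
Accept reached after 8 steps.

8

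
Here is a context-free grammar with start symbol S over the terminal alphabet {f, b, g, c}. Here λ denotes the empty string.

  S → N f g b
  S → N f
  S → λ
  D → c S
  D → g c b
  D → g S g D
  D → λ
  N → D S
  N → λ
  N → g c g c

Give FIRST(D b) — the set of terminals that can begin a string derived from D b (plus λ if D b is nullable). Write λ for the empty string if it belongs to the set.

FIRST(D) = {λ, c, g}
FIRST(S) = {λ, c, f, g}  (via N f g b, N f)
FIRST(N) = {λ, c, f, g}  (via D S)
FIRST(D b): take FIRST of each symbol in turn, carrying on past any symbol whose FIRST contains λ; result {b, c, g}.

{b, c, g}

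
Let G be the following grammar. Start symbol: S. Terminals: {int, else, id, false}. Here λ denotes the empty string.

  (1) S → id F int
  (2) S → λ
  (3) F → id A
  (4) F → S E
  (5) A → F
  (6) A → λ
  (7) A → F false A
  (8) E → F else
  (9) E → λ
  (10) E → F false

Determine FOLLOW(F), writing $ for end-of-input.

{else, false, int}

FIRST(S): from S→id F int we get {id}; from S→λ we get {λ}. So FIRST(S) = {λ, id}.
FIRST(F): from F→id A we get {id}; from F→S E we get {λ, else, false, id}. So FIRST(F) = {λ, else, false, id}.
FIRST(A): from A→F we get {λ, else, false, id}; from A→λ we get {λ}; from A→F false A we get {else, false, id}. So FIRST(A) = {λ, else, false, id}.
FIRST(E): from E→F else we get {else, false, id}; from E→λ we get {λ}; from E→F false we get {else, false, id}. So FIRST(E) = {λ, else, false, id}.
FOLLOW(S) includes $ since S is the start symbol.
FOLLOW(S): in F→S E, S is followed by E with FIRST {λ, else, false, id}; in F→S E, the suffix after S is nullable, so FOLLOW(S) ⊇ FOLLOW(F) = {else, false, int}. Thus FOLLOW(S) = {$, else, false, id, int}.
FOLLOW(F): in S→id F int, F is followed by int with FIRST {int}; in A→F, the suffix after F is empty, so FOLLOW(F) ⊇ FOLLOW(A) = {else, false, int}; in A→F false A, F is followed by false A with FIRST {false}; in E→F else, F is followed by else with FIRST {else}; in E→F false, F is followed by false with FIRST {false}. Thus FOLLOW(F) = {else, false, int}.
FOLLOW(A): in F→id A, the suffix after A is empty, so FOLLOW(A) ⊇ FOLLOW(F) = {else, false, int}; in A→F false A, the suffix after A is empty (adds nothing new). Thus FOLLOW(A) = {else, false, int}.
FOLLOW(E): in F→S E, the suffix after E is empty, so FOLLOW(E) ⊇ FOLLOW(F) = {else, false, int}. Thus FOLLOW(E) = {else, false, int}.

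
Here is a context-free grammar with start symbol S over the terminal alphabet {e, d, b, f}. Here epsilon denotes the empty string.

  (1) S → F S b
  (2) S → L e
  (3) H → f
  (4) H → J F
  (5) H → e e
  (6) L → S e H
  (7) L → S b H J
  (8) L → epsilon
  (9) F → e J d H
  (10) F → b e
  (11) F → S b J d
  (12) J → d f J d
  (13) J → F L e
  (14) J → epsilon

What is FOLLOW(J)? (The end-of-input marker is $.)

{b, d, e}

FIRST(S): from S→F S b we get {b, e}; from S→L e we get {b, e}. So FIRST(S) = {b, e}.
FIRST(L): from L→S e H we get {b, e}; from L→S b H J we get {b, e}; from L→epsilon we get {epsilon}. So FIRST(L) = {epsilon, b, e}.
FIRST(F): from F→e J d H we get {e}; from F→b e we get {b}; from F→S b J d we get {b, e}. So FIRST(F) = {b, e}.
FIRST(J): from J→d f J d we get {d}; from J→F L e we get {b, e}; from J→epsilon we get {epsilon}. So FIRST(J) = {epsilon, b, d, e}.
FIRST(H): from H→f we get {f}; from H→J F we get {b, d, e}; from H→e e we get {e}. So FIRST(H) = {b, d, e, f}.
FOLLOW(S) includes $ since S is the start symbol.
FOLLOW(S): in S→F S b, S is followed by b with FIRST {b}; in L→S e H, S is followed by e H with FIRST {e}; in L→S b H J, S is followed by b H J with FIRST {b}; in F→S b J d, S is followed by b J d with FIRST {b}. Thus FOLLOW(S) = {$, b, e}.
FOLLOW(L): in S→L e, L is followed by e with FIRST {e}; in J→F L e, L is followed by e with FIRST {e}. Thus FOLLOW(L) = {e}.
FOLLOW(J): in H→J F, J is followed by F with FIRST {b, e}; in L→S b H J, the suffix after J is empty, so FOLLOW(J) ⊇ FOLLOW(L) = {e}; in F→e J d H, J is followed by d H with FIRST {d}; in F→S b J d, J is followed by d with FIRST {d}; in J→d f J d, J is followed by d with FIRST {d}. Thus FOLLOW(J) = {b, d, e}.
FOLLOW(H): in L→S e H, the suffix after H is empty, so FOLLOW(H) ⊇ FOLLOW(L) = {e}; in L→S b H J, H is followed by J with FIRST {epsilon, b, d, e}; in L→S b H J, the suffix after H is nullable, so FOLLOW(H) ⊇ FOLLOW(L) = {e}; in F→e J d H, the suffix after H is empty, so FOLLOW(H) ⊇ FOLLOW(F) = {b, d, e}. Thus FOLLOW(H) = {b, d, e}.
FOLLOW(F): in S→F S b, F is followed by S b with FIRST {b, e}; in H→J F, the suffix after F is empty, so FOLLOW(F) ⊇ FOLLOW(H) = {b, d, e}; in J→F L e, F is followed by L e with FIRST {b, e}. Thus FOLLOW(F) = {b, d, e}.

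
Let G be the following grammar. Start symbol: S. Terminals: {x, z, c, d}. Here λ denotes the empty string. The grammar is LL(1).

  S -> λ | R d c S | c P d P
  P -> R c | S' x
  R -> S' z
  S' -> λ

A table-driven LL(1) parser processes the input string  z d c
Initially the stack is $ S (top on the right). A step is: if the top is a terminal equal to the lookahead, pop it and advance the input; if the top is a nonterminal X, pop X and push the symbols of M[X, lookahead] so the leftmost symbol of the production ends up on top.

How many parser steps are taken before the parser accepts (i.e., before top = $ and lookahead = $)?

     Stack         Input    Action
  1  $ S           z d c $  expand S -> R d c S
  2  $ S c d R     z d c $  expand R -> S' z
  3  $ S c d z S'  z d c $  expand S' -> λ
  4  $ S c d z     z d c $  match z
  5  $ S c d       d c $    match d
  6  $ S c         c $      match c
  7  $ S           $        expand S -> λ
Accept reached after 7 steps.

7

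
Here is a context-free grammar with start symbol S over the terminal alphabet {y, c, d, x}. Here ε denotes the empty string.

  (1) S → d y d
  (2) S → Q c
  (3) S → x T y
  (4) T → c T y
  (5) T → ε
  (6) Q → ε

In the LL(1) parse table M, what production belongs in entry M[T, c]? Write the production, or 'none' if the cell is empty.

FIRST(T) = {ε, c}
FIRST(Q) = {ε}
FIRST(S) = {c, d, x}  (via Q c)
FOLLOW(S) includes $ since S is the start symbol.
FOLLOW(T): in S→x T y, T is followed by y with FIRST {y}; in T→c T y, T is followed by y with FIRST {y}. Thus FOLLOW(T) = {y}.
For T → c T y: FIRST(c T y) = {c}, so it goes in M[T, t] for t ∈ {c}.
For T → ε: FIRST(ε) = {ε}, so it goes in M[T, t] for t ∈ {}; since ε ∈ FIRST, also for every t ∈ FOLLOW(T) = {y}.

T → c T y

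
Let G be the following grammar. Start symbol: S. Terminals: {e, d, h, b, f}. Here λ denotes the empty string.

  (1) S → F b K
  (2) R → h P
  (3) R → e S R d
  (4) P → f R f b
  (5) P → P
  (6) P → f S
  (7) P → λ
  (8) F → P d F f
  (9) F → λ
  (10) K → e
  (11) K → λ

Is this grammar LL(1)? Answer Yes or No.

FIRST(S) = {b, d, f}
FIRST(R) = {e, h}
FIRST(P) = {λ, f}
FIRST(F) = {λ, d, f}
FIRST(K) = {λ, e}
FOLLOW(S) = {$, d, e, f, h}
FOLLOW(R) = {d, f}
FOLLOW(P) = {d, f}
FOLLOW(F) = {b, f}
FOLLOW(K) = {$, d, e, f, h}
Cell M[F, f] receives both F → P d F f and F → λ — the grammar is not LL(1).

No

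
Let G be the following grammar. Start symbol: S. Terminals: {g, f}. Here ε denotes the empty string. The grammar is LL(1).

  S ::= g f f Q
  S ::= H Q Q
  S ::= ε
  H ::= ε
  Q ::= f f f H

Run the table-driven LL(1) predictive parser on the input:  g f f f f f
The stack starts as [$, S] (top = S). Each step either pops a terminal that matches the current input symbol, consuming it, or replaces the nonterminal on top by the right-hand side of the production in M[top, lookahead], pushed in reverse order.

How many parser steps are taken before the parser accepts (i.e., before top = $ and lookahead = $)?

step 1: stack=$ S  input=g f f f f f $  — expand S ::= g f f Q
step 2: stack=$ Q f f g  input=g f f f f f $  — match g
step 3: stack=$ Q f f  input=f f f f f $  — match f
step 4: stack=$ Q f  input=f f f f $  — match f
step 5: stack=$ Q  input=f f f $  — expand Q ::= f f f H
step 6: stack=$ H f f f  input=f f f $  — match f
step 7: stack=$ H f f  input=f f $  — match f
step 8: stack=$ H f  input=f $  — match f
step 9: stack=$ H  input=$  — expand H ::= ε
Accept reached after 9 steps.

9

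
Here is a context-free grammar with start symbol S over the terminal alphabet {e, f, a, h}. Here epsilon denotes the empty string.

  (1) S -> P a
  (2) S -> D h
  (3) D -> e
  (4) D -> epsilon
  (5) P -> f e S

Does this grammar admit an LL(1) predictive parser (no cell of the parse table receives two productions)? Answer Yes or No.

FIRST(S) = {e, f, h}
FIRST(D) = {epsilon, e}
FIRST(P) = {f}
FOLLOW(S) = {$, a}
FOLLOW(D) = {h}
FOLLOW(P) = {a}
Each cell of M receives at most one production.

Yes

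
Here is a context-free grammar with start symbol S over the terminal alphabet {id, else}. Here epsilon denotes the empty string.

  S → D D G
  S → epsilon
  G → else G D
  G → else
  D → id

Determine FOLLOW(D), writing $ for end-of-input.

{$, else, id}

FIRST(G): from G→else G D we get {else}; from G→else we get {else}. So FIRST(G) = {else}.
FIRST(D): from D→id we get {id}. So FIRST(D) = {id}.
FIRST(S): from S→D D G we get {id}; from S→epsilon we get {epsilon}. So FIRST(S) = {epsilon, id}.
FOLLOW(S) includes $ since S is the start symbol.
FOLLOW(S): S appears on no right-hand side. Thus FOLLOW(S) = {$}.
FOLLOW(G): in S→D D G, the suffix after G is empty, so FOLLOW(G) ⊇ FOLLOW(S) = {$}; in G→else G D, G is followed by D with FIRST {id}. Thus FOLLOW(G) = {$, id}.
FOLLOW(D): in S→D D G (occurrence 1), D is followed by D G with FIRST {id}; in S→D D G (occurrence 2), D is followed by G with FIRST {else}; in G→else G D, the suffix after D is empty, so FOLLOW(D) ⊇ FOLLOW(G) = {$, id}. Thus FOLLOW(D) = {$, else, id}.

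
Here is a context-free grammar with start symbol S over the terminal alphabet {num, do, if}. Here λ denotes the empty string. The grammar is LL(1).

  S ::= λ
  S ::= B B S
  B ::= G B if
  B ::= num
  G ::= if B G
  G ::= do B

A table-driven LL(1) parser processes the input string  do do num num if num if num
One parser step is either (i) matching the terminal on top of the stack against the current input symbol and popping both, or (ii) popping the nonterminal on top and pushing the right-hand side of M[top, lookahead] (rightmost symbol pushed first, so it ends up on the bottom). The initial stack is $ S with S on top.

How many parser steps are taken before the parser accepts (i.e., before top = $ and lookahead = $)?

step 1: stack=$ S  input=do do num num if num if num $  — expand S ::= B B S
step 2: stack=$ S B B  input=do do num num if num if num $  — expand B ::= G B if
step 3: stack=$ S B if B G  input=do do num num if num if num $  — expand G ::= do B
step 4: stack=$ S B if B B do  input=do do num num if num if num $  — match do
step 5: stack=$ S B if B B  input=do num num if num if num $  — expand B ::= G B if
step 6: stack=$ S B if B if B G  input=do num num if num if num $  — expand G ::= do B
step 7: stack=$ S B if B if B B do  input=do num num if num if num $  — match do
step 8: stack=$ S B if B if B B  input=num num if num if num $  — expand B ::= num
step 9: stack=$ S B if B if B num  input=num num if num if num $  — match num
step 10: stack=$ S B if B if B  input=num if num if num $  — expand B ::= num
step 11: stack=$ S B if B if num  input=num if num if num $  — match num
step 12: stack=$ S B if B if  input=if num if num $  — match if
step 13: stack=$ S B if B  input=num if num $  — expand B ::= num
step 14: stack=$ S B if num  input=num if num $  — match num
step 15: stack=$ S B if  input=if num $  — match if
step 16: stack=$ S B  input=num $  — expand B ::= num
step 17: stack=$ S num  input=num $  — match num
step 18: stack=$ S  input=$  — expand S ::= λ
Accept reached after 18 steps.

18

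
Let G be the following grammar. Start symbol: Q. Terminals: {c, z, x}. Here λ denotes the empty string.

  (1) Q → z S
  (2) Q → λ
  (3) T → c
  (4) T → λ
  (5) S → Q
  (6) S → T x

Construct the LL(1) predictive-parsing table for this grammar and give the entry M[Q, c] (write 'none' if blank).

none

FIRST(Q) = {λ, z}
FIRST(T) = {λ, c}
FIRST(S) = {λ, c, x, z}  (via Q, T x)
FOLLOW(Q) includes $ since Q is the start symbol.
FOLLOW(Q): in S→Q, the suffix after Q is empty, so FOLLOW(Q) ⊇ FOLLOW(S) = {$}. Thus FOLLOW(Q) = {$}.
FOLLOW(S): in Q→z S, the suffix after S is empty, so FOLLOW(S) ⊇ FOLLOW(Q) = {$}. Thus FOLLOW(S) = {$}.
For Q → z S: FIRST(z S) = {z}, so it goes in M[Q, t] for t ∈ {z}.
For Q → λ: FIRST(λ) = {λ}, so it goes in M[Q, t] for t ∈ {}; since λ ∈ FIRST, also for every t ∈ FOLLOW(Q) = {$}.
None of these place a production in M[Q, c].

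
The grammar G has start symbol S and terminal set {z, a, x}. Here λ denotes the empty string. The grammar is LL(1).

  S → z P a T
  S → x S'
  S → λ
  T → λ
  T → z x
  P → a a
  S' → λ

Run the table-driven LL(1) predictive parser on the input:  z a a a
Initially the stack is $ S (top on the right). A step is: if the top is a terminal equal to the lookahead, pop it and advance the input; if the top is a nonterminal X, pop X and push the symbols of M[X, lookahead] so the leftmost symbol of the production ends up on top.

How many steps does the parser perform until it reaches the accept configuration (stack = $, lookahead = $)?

     Stack      Input      Action
  1  $ S        z a a a $  expand S → z P a T
  2  $ T a P z  z a a a $  match z
  3  $ T a P    a a a $    expand P → a a
  4  $ T a a a  a a a $    match a
  5  $ T a a    a a $      match a
  6  $ T a      a $        match a
  7  $ T        $          expand T → λ
Accept reached after 7 steps.

7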